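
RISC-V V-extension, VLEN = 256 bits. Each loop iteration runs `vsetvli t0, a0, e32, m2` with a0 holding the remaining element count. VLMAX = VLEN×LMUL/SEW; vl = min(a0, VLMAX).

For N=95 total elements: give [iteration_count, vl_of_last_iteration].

[iterations, last_vl] = [6, 15]

lanes per group: 256·2/32 = 16
N=95: ⌈95/16⌉ = 6 iters; last vl = 95 − 5×16 = 15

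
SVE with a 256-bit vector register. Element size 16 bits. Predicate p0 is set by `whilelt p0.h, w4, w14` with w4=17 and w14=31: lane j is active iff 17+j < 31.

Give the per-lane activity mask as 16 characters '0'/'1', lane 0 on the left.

lane count: 256 div 16 = 16
whilelt: lane j active iff 17+j < 31 → j < 14 → 14 active
bits (lane 0 leftmost): 1111111111111100

predicate = 1111111111111100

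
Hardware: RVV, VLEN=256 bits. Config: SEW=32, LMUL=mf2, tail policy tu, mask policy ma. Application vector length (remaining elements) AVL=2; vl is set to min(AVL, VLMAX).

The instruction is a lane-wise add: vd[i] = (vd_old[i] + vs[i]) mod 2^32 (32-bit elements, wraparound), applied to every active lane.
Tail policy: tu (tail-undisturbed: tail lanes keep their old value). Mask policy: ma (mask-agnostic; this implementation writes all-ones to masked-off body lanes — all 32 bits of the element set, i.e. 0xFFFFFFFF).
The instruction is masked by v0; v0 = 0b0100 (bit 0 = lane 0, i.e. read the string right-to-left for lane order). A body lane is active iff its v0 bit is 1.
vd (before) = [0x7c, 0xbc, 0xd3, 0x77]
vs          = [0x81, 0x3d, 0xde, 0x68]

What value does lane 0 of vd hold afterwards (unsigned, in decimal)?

VLMAX = (256 × 1/2) / 32 = 4 lanes
vl = min(AVL, VLMAX) = min(2, 4) = 2
  i=0: mask-off/ones → 4294967295
  i=1: mask-off/ones → 4294967295
  i=2: tail/keep → 211
  i=3: tail/keep → 119

vd[0] = 4294967295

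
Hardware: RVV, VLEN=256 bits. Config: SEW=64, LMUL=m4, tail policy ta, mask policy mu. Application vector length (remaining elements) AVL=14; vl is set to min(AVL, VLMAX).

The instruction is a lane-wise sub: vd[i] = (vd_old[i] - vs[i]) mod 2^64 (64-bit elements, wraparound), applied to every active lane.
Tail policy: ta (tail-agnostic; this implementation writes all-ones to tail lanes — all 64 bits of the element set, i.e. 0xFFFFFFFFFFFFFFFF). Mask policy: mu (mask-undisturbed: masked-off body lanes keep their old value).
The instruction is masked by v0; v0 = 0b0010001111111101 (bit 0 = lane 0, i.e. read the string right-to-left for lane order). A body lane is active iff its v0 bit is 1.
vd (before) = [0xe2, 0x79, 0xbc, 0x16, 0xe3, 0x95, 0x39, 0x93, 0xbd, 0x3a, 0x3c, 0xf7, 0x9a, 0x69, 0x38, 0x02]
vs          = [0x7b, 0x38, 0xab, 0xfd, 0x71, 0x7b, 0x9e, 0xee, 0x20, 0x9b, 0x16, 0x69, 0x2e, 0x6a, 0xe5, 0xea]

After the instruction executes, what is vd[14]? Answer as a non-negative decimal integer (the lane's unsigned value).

vd[14] = 18446744073709551615

VLMAX = VLEN×LMUL/SEW = 256×4/64 = 16
AVL=14 ≤ VLMAX=16, so vl = 14
lane  0: sub(0xe2,0x7b) ⇒ 0x67
lane  1: mask-off/keep ⇒ 0x79
lane  2: sub(0xbc,0xab) ⇒ 0x11
lane  3: sub(0x16,0xfd) ⇒ 0xffffffffffffff19
lane  4: sub(0xe3,0x71) ⇒ 0x72
lane  5: sub(0x95,0x7b) ⇒ 0x1a
lane  6: sub(0x39,0x9e) ⇒ 0xffffffffffffff9b
lane  7: sub(0x93,0xee) ⇒ 0xffffffffffffffa5
lane  8: sub(0xbd,0x20) ⇒ 0x9d
lane  9: sub(0x3a,0x9b) ⇒ 0xffffffffffffff9f
lane 10: mask-off/keep ⇒ 0x3c
lane 11: mask-off/keep ⇒ 0xf7
lane 12: mask-off/keep ⇒ 0x9a
lane 13: sub(0x69,0x6a) ⇒ 0xffffffffffffffff
lane 14: tail/ones ⇒ 0xffffffffffffffff
lane 15: tail/ones ⇒ 0xffffffffffffffff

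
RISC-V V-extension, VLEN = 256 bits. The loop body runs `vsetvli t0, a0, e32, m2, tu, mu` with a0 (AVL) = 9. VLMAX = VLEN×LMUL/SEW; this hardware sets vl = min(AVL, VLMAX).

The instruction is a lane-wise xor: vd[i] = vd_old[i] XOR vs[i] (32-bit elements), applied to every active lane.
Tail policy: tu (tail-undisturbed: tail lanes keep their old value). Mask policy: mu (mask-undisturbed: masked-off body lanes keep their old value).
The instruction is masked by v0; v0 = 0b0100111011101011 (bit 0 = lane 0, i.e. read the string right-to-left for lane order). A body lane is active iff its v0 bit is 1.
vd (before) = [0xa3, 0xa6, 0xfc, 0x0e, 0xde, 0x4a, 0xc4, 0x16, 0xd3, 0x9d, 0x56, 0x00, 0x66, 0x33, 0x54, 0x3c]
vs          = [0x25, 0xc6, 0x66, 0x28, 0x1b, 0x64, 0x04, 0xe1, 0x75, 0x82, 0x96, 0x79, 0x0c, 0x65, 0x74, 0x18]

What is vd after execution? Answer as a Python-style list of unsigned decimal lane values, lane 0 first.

VLMAX = VLEN×LMUL/SEW = 256×2/32 = 16
vl = min(AVL, VLMAX) = min(9, 16) = 9
[0] xor(0xa3,0x25) = 0x86
[1] xor(0xa6,0xc6) = 0x60
[2] mask-off/keep = 0xfc
[3] xor(0x0e,0x28) = 0x26
[4] mask-off/keep = 0xde
[5] xor(0x4a,0x64) = 0x2e
[6] xor(0xc4,0x04) = 0xc0
[7] xor(0x16,0xe1) = 0xf7
[8] mask-off/keep = 0xd3
[9] tail/keep = 0x9d
[10] tail/keep = 0x56
[11] tail/keep = 0x00
[12] tail/keep = 0x66
[13] tail/keep = 0x33
[14] tail/keep = 0x54
[15] tail/keep = 0x3c

vd = [134, 96, 252, 38, 222, 46, 192, 247, 211, 157, 86, 0, 102, 51, 84, 60]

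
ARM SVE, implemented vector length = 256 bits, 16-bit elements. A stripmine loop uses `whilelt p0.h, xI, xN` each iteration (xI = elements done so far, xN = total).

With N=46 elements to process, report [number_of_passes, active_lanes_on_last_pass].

[iterations, last_vl] = [3, 14]

256-bit reg / 16-bit elem → 16 lanes
N=46: ⌈46/16⌉ = 3 iters; last vl = 46 − 2×16 = 14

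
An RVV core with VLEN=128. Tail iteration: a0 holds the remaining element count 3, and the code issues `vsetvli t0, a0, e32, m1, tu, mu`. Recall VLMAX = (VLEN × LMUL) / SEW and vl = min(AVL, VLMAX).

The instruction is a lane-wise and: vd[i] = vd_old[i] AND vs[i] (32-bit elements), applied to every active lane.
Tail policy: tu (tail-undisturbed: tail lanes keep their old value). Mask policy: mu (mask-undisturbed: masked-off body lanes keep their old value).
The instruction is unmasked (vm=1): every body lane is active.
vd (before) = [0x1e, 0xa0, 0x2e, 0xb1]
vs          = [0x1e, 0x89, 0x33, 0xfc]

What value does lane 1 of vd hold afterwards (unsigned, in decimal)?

vd[1] = 128

lanes per group: 128·1/32 = 4
vl = min(AVL, VLMAX) = min(3, 4) = 3
  i=0: and(0x1e,0x1e) → 30
  i=1: and(0xa0,0x89) → 128
  i=2: and(0x2e,0x33) → 34
  i=3: tail/keep → 177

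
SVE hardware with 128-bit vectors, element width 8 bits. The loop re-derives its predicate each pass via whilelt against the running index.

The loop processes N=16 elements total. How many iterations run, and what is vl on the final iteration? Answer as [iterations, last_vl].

register lanes = 128/8 = 16
iterations = ceil(16/16) = 1; final-pass vl = 16

[iterations, last_vl] = [1, 16]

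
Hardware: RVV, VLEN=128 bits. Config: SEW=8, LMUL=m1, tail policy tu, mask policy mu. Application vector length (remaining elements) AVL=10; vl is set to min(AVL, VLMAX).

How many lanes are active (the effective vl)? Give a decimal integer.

vl = 10

VLMAX = (128 × 1) / 8 = 16 lanes
vl ← min(10, 16) = 10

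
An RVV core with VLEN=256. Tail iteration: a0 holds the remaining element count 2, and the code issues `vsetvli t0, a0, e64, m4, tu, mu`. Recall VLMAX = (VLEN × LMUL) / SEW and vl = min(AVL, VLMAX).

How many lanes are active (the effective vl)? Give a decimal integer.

VLMAX = (256 × 4) / 64 = 16 lanes
vl ← min(2, 16) = 2

vl = 2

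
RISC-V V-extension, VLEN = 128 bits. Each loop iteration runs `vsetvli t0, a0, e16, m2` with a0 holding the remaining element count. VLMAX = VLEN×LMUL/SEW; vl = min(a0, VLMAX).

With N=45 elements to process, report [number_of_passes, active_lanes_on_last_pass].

lanes per group: 128·2/16 = 16
45 elements at 16/iter → 3 passes, remainder 13 on the last

[iterations, last_vl] = [3, 13]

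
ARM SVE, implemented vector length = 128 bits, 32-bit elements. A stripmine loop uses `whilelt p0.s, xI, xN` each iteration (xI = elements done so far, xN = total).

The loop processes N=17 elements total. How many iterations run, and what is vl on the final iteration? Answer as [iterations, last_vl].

[iterations, last_vl] = [5, 1]

lane count: 128 div 32 = 4
N=17: ⌈17/4⌉ = 5 iters; last vl = 17 − 4×4 = 1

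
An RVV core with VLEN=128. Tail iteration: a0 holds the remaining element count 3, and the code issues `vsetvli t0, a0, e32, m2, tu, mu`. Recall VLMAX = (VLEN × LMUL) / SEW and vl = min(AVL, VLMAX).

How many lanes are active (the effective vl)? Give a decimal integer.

lanes per group: 128·2/32 = 8
vl ← min(3, 8) = 3

vl = 3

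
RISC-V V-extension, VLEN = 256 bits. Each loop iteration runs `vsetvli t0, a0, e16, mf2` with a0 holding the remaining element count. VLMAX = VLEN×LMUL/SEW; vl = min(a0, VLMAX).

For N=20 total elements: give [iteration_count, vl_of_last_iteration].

lanes per group: 256·1/2/16 = 8
20 elements at 8/iter → 3 passes, remainder 4 on the last

[iterations, last_vl] = [3, 4]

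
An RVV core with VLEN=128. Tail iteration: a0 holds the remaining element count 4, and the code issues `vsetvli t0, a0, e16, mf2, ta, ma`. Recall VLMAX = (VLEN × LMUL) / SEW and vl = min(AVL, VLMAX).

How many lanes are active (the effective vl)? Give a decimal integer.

vl = 4

VLMAX = VLEN×LMUL/SEW = 128×1/2/16 = 4
AVL=4 ≤ VLMAX=4, so vl = 4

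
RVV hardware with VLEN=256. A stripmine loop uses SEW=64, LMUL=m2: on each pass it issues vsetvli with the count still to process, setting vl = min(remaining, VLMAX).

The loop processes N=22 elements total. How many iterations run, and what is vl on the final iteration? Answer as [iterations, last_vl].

[iterations, last_vl] = [3, 6]

lanes per group: 256·2/64 = 8
22 elements at 8/iter → 3 passes, remainder 6 on the last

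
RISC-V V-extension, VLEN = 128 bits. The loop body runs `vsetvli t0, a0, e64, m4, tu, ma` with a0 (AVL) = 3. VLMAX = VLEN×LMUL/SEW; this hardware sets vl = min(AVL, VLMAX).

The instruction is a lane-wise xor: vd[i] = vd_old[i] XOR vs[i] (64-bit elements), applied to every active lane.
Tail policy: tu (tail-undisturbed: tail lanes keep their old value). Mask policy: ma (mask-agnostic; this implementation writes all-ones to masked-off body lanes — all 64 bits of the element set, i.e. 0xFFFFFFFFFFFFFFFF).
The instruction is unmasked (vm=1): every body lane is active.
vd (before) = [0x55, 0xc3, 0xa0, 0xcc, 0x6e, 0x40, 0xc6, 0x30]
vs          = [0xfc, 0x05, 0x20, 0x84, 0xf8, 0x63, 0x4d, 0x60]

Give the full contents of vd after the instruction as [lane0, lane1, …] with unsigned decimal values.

vd = [169, 198, 128, 204, 110, 64, 198, 48]

lanes per group: 128·4/64 = 8
vl ← min(3, 8) = 3
  i=0: xor(0x55,0xfc) → 169
  i=1: xor(0xc3,0x05) → 198
  i=2: xor(0xa0,0x20) → 128
  i=3: tail/keep → 204
  i=4: tail/keep → 110
  i=5: tail/keep → 64
  i=6: tail/keep → 198
  i=7: tail/keep → 48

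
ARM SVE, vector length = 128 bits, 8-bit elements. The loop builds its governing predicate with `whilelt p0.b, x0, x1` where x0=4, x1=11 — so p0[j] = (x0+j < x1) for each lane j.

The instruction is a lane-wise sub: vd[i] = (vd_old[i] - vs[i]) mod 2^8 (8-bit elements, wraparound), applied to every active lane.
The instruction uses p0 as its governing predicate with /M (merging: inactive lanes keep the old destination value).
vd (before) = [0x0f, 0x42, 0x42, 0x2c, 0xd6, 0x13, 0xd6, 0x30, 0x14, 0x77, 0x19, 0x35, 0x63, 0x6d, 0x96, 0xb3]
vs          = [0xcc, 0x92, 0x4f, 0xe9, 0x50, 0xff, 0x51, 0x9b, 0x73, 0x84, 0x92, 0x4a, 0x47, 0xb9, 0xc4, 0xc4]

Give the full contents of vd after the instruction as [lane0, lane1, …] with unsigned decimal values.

lane count: 128 div 8 = 16
whilelt: lane j active iff 4+j < 11 → j < 7 → 7 active
[0] sub(0x0f,0xcc) = 0x43
[1] sub(0x42,0x92) = 0xb0
[2] sub(0x42,0x4f) = 0xf3
[3] sub(0x2c,0xe9) = 0x43
[4] sub(0xd6,0x50) = 0x86
[5] sub(0x13,0xff) = 0x14
[6] sub(0xd6,0x51) = 0x85
[7] tail/keep = 0x30
[8] tail/keep = 0x14
[9] tail/keep = 0x77
[10] tail/keep = 0x19
[11] tail/keep = 0x35
[12] tail/keep = 0x63
[13] tail/keep = 0x6d
[14] tail/keep = 0x96
[15] tail/keep = 0xb3

vd = [67, 176, 243, 67, 134, 20, 133, 48, 20, 119, 25, 53, 99, 109, 150, 179]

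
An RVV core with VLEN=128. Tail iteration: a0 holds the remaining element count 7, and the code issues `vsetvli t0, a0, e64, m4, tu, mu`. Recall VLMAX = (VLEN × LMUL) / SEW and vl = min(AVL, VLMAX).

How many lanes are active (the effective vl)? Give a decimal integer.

VLMAX = VLEN×LMUL/SEW = 128×4/64 = 8
AVL=7 ≤ VLMAX=8, so vl = 7

vl = 7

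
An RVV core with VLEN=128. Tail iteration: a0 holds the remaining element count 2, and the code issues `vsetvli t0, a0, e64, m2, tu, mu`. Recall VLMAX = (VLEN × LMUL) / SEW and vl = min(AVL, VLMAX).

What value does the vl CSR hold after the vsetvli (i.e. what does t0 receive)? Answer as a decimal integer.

VLMAX = (128 × 2) / 64 = 4 lanes
vl ← min(2, 4) = 2

vl = 2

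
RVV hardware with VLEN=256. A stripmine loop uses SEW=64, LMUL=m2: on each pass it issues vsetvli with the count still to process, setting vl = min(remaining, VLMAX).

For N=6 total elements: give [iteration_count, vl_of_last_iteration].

VLMAX = (256 × 2) / 64 = 8 lanes
N=6: ⌈6/8⌉ = 1 iters; last vl = 6 − 0×8 = 6

[iterations, last_vl] = [1, 6]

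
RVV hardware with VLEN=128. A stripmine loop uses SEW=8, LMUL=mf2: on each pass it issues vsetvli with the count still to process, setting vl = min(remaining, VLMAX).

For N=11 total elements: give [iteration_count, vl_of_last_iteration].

[iterations, last_vl] = [2, 3]

VLMAX = (128 × 1/2) / 8 = 8 lanes
11 elements at 8/iter → 2 passes, remainder 3 on the last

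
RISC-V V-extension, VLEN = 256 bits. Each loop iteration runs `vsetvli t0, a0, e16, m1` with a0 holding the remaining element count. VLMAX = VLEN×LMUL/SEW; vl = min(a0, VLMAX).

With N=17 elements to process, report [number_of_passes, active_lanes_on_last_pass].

VLMAX = (256 × 1) / 16 = 16 lanes
17 elements at 16/iter → 2 passes, remainder 1 on the last

[iterations, last_vl] = [2, 1]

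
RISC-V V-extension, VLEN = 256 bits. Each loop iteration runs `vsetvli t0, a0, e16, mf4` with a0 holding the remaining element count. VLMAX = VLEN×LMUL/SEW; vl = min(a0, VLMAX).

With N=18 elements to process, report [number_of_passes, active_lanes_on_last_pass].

[iterations, last_vl] = [5, 2]

lanes per group: 256·1/4/16 = 4
iterations = ceil(18/4) = 5; final-pass vl = 2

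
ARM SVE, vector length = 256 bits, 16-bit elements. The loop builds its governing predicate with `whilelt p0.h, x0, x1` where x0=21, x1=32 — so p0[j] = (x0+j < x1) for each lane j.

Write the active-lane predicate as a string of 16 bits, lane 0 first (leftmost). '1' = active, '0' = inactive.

predicate = 1111111111100000

register lanes = 256/16 = 16
p0[j] = (21+j < 32); true for j=0..10 → 11 lanes set
bits (lane 0 leftmost): 1111111111100000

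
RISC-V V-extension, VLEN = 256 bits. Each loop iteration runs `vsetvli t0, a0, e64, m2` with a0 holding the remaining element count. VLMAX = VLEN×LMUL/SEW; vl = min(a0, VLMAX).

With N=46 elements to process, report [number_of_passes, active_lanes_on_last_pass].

VLMAX = (256 × 2) / 64 = 8 lanes
iterations = ceil(46/8) = 6; final-pass vl = 6

[iterations, last_vl] = [6, 6]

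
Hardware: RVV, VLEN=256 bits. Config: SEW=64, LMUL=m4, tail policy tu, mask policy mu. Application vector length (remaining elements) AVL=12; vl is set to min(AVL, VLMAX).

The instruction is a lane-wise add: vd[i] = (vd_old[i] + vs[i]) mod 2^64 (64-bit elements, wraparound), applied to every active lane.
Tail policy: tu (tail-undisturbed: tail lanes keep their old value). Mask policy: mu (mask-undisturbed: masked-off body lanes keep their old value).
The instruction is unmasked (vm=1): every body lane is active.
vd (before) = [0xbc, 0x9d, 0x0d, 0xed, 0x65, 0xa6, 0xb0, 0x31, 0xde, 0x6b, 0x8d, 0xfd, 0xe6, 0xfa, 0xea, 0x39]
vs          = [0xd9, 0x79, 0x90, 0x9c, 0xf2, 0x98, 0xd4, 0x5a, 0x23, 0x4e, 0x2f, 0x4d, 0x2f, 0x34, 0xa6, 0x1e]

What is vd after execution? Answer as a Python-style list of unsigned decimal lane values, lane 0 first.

lanes per group: 256·4/64 = 16
vl ← min(12, 16) = 12
  i=0: add(0xbc,0xd9) → 405
  i=1: add(0x9d,0x79) → 278
  i=2: add(0x0d,0x90) → 157
  i=3: add(0xed,0x9c) → 393
  i=4: add(0x65,0xf2) → 343
  i=5: add(0xa6,0x98) → 318
  i=6: add(0xb0,0xd4) → 388
  i=7: add(0x31,0x5a) → 139
  i=8: add(0xde,0x23) → 257
  i=9: add(0x6b,0x4e) → 185
  i=10: add(0x8d,0x2f) → 188
  i=11: add(0xfd,0x4d) → 330
  i=12: tail/keep → 230
  i=13: tail/keep → 250
  i=14: tail/keep → 234
  i=15: tail/keep → 57

vd = [405, 278, 157, 393, 343, 318, 388, 139, 257, 185, 188, 330, 230, 250, 234, 57]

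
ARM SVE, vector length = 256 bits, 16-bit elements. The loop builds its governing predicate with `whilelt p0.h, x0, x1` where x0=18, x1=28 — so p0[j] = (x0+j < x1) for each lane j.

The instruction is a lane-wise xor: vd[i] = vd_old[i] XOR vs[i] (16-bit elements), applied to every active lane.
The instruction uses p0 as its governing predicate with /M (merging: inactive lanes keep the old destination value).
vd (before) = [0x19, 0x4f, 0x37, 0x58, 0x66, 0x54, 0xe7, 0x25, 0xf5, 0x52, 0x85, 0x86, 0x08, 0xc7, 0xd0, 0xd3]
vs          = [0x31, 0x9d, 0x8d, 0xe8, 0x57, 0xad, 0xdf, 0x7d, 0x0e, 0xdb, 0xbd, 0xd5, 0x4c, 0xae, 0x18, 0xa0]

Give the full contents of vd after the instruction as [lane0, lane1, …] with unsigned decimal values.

vd = [40, 210, 186, 176, 49, 249, 56, 88, 251, 137, 133, 134, 8, 199, 208, 211]

256-bit reg / 16-bit elem → 16 lanes
active while 18+j < 28, i.e. j ∈ [0,10) capped at 16 ⇒ 10
lane  0: xor(0x19,0x31) ⇒ 0x28
lane  1: xor(0x4f,0x9d) ⇒ 0xd2
lane  2: xor(0x37,0x8d) ⇒ 0xba
lane  3: xor(0x58,0xe8) ⇒ 0xb0
lane  4: xor(0x66,0x57) ⇒ 0x31
lane  5: xor(0x54,0xad) ⇒ 0xf9
lane  6: xor(0xe7,0xdf) ⇒ 0x38
lane  7: xor(0x25,0x7d) ⇒ 0x58
lane  8: xor(0xf5,0x0e) ⇒ 0xfb
lane  9: xor(0x52,0xdb) ⇒ 0x89
lane 10: tail/keep ⇒ 0x85
lane 11: tail/keep ⇒ 0x86
lane 12: tail/keep ⇒ 0x08
lane 13: tail/keep ⇒ 0xc7
lane 14: tail/keep ⇒ 0xd0
lane 15: tail/keep ⇒ 0xd3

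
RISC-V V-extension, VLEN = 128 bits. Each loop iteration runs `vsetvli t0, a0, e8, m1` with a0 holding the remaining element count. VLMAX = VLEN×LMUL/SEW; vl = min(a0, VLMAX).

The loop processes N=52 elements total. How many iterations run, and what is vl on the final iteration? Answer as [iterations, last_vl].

VLMAX = VLEN×LMUL/SEW = 128×1/8 = 16
N=52: ⌈52/16⌉ = 4 iters; last vl = 52 − 3×16 = 4

[iterations, last_vl] = [4, 4]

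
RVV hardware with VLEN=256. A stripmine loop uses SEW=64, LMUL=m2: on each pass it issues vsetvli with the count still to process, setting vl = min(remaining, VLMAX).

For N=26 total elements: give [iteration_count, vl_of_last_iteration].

lanes per group: 256·2/64 = 8
N=26: ⌈26/8⌉ = 4 iters; last vl = 26 − 3×8 = 2

[iterations, last_vl] = [4, 2]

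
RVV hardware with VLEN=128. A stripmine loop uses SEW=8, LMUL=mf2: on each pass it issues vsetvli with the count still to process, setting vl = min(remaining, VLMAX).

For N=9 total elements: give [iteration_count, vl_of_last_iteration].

lanes per group: 128·1/2/8 = 8
9 elements at 8/iter → 2 passes, remainder 1 on the last

[iterations, last_vl] = [2, 1]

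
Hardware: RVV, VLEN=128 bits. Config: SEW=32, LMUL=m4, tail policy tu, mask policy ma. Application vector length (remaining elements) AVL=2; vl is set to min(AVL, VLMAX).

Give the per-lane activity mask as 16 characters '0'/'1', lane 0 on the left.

VLMAX = VLEN×LMUL/SEW = 128×4/32 = 16
AVL=2 ≤ VLMAX=16, so vl = 2
bits (lane 0 leftmost): 1100000000000000

predicate = 1100000000000000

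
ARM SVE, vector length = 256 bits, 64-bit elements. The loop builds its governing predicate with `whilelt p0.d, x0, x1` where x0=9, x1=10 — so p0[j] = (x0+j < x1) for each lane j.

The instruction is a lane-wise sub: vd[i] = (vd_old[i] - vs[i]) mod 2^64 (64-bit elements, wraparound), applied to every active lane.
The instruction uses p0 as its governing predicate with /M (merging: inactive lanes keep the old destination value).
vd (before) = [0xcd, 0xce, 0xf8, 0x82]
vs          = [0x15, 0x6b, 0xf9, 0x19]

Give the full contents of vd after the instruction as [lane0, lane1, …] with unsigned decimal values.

vd = [184, 206, 248, 130]

lane count: 256 div 64 = 4
p0[j] = (9+j < 10); true for j=0..0 → 1 lanes set
lane  0: sub(0xcd,0x15) ⇒ 0xb8
lane  1: tail/keep ⇒ 0xce
lane  2: tail/keep ⇒ 0xf8
lane  3: tail/keep ⇒ 0x82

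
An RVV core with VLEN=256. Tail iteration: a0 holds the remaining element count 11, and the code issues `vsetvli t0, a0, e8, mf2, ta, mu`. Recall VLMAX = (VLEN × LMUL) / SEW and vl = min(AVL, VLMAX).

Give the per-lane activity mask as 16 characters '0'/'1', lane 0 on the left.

VLMAX = (256 × 1/2) / 8 = 16 lanes
AVL=11 ≤ VLMAX=16, so vl = 11
bits (lane 0 leftmost): 1111111111100000

predicate = 1111111111100000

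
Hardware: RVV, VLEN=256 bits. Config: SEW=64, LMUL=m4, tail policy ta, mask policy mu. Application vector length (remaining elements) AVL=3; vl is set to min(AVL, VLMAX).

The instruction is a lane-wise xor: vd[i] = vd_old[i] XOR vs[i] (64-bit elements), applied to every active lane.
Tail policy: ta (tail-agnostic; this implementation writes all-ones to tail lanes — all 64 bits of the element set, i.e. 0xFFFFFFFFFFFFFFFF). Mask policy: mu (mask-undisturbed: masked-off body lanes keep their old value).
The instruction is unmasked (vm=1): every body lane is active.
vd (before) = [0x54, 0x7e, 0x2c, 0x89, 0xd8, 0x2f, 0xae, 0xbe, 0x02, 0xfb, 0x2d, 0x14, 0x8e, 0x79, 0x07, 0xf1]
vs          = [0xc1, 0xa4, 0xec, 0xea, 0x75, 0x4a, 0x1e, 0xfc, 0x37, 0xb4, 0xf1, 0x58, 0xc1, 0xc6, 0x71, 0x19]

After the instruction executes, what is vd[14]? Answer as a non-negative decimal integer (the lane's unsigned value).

VLMAX = VLEN×LMUL/SEW = 256×4/64 = 16
vl = min(AVL, VLMAX) = min(3, 16) = 3
[0] xor(0x54,0xc1) = 0x95
[1] xor(0x7e,0xa4) = 0xda
[2] xor(0x2c,0xec) = 0xc0
[3] tail/ones = 0xffffffffffffffff
[4] tail/ones = 0xffffffffffffffff
[5] tail/ones = 0xffffffffffffffff
[6] tail/ones = 0xffffffffffffffff
[7] tail/ones = 0xffffffffffffffff
[8] tail/ones = 0xffffffffffffffff
[9] tail/ones = 0xffffffffffffffff
[10] tail/ones = 0xffffffffffffffff
[11] tail/ones = 0xffffffffffffffff
[12] tail/ones = 0xffffffffffffffff
[13] tail/ones = 0xffffffffffffffff
[14] tail/ones = 0xffffffffffffffff
[15] tail/ones = 0xffffffffffffffff

vd[14] = 18446744073709551615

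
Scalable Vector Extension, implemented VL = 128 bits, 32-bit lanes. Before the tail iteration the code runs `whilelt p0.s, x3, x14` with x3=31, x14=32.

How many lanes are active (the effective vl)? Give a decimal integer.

vl = 1

128-bit reg / 32-bit elem → 4 lanes
whilelt: lane j active iff 31+j < 32 → j < 1 → 1 active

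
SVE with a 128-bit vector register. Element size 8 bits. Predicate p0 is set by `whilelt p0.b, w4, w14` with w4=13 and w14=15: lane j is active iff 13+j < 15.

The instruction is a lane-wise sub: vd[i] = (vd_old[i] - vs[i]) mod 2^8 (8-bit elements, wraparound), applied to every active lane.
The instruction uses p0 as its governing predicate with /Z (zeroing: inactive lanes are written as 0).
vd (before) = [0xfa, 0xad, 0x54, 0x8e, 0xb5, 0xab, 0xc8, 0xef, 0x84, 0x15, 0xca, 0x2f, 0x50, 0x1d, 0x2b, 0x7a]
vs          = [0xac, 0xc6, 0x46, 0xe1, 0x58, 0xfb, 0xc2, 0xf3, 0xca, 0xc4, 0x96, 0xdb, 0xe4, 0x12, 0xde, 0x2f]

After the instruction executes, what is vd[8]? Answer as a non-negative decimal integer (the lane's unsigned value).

vd[8] = 0

128-bit reg / 8-bit elem → 16 lanes
p0[j] = (13+j < 15); true for j=0..1 → 2 lanes set
vd[0] sub(0xfa,0xac) -> 0x4e
vd[1] sub(0xad,0xc6) -> 0xe7
vd[2] tail/zero -> 0x00
vd[3] tail/zero -> 0x00
vd[4] tail/zero -> 0x00
vd[5] tail/zero -> 0x00
vd[6] tail/zero -> 0x00
vd[7] tail/zero -> 0x00
vd[8] tail/zero -> 0x00
vd[9] tail/zero -> 0x00
vd[10] tail/zero -> 0x00
vd[11] tail/zero -> 0x00
vd[12] tail/zero -> 0x00
vd[13] tail/zero -> 0x00
vd[14] tail/zero -> 0x00
vd[15] tail/zero -> 0x00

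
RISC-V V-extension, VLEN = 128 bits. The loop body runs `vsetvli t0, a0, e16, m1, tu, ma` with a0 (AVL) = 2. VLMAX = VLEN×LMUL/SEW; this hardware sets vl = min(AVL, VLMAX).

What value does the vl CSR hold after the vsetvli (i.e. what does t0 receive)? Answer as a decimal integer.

vl = 2

lanes per group: 128·1/16 = 8
vl = min(AVL, VLMAX) = min(2, 8) = 2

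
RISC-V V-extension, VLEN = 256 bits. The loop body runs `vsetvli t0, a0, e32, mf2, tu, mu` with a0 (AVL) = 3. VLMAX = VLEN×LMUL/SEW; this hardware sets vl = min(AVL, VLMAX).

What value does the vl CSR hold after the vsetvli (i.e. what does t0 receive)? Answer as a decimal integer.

lanes per group: 256·1/2/32 = 4
vl ← min(3, 4) = 3

vl = 3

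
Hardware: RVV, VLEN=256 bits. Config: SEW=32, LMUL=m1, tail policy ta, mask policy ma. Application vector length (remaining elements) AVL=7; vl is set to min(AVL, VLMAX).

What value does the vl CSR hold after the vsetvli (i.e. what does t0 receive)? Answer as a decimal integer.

vl = 7

VLMAX = VLEN×LMUL/SEW = 256×1/32 = 8
AVL=7 ≤ VLMAX=8, so vl = 7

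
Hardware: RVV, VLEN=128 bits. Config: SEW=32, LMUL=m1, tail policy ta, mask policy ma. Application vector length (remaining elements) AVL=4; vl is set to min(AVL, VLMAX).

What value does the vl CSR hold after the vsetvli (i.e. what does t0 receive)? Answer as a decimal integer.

vl = 4

lanes per group: 128·1/32 = 4
vl ← min(4, 4) = 4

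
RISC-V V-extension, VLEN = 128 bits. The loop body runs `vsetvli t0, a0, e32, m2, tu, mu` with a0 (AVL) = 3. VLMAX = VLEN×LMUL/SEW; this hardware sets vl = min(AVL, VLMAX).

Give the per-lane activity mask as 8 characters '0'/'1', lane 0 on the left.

VLMAX = (128 × 2) / 32 = 8 lanes
vl = min(AVL, VLMAX) = min(3, 8) = 3
bits (lane 0 leftmost): 11100000

predicate = 11100000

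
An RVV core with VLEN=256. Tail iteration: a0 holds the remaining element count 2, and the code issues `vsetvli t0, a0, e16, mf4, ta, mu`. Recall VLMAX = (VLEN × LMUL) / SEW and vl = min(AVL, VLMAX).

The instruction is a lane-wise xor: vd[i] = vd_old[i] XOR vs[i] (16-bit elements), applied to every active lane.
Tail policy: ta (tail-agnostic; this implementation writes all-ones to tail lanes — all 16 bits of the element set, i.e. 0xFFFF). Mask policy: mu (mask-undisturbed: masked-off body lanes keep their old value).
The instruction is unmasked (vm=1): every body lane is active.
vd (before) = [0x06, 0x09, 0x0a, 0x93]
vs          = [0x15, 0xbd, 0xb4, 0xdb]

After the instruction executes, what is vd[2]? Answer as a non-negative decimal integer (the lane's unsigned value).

lanes per group: 256·1/4/16 = 4
vl = min(AVL, VLMAX) = min(2, 4) = 2
  i=0: xor(0x06,0x15) → 19
  i=1: xor(0x09,0xbd) → 180
  i=2: tail/ones → 65535
  i=3: tail/ones → 65535

vd[2] = 65535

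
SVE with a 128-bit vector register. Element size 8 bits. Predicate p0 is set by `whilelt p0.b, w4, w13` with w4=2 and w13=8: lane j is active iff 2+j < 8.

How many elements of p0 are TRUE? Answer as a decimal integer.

lane count: 128 div 8 = 16
p0[j] = (2+j < 8); true for j=0..5 → 6 lanes set

vl = 6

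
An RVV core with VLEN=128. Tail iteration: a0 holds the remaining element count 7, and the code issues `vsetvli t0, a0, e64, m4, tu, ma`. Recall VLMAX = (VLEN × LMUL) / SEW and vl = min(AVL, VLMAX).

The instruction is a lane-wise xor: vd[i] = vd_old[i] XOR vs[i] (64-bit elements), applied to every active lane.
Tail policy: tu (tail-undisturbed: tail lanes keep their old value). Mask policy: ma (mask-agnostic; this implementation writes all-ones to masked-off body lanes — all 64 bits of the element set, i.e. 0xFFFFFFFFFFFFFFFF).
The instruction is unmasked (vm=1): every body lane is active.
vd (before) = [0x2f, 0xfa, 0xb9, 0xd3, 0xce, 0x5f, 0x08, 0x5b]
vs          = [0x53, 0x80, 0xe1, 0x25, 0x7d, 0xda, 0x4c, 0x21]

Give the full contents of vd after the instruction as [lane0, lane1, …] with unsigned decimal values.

VLMAX = VLEN×LMUL/SEW = 128×4/64 = 8
vl ← min(7, 8) = 7
  i=0: xor(0x2f,0x53) → 124
  i=1: xor(0xfa,0x80) → 122
  i=2: xor(0xb9,0xe1) → 88
  i=3: xor(0xd3,0x25) → 246
  i=4: xor(0xce,0x7d) → 179
  i=5: xor(0x5f,0xda) → 133
  i=6: xor(0x08,0x4c) → 68
  i=7: tail/keep → 91

vd = [124, 122, 88, 246, 179, 133, 68, 91]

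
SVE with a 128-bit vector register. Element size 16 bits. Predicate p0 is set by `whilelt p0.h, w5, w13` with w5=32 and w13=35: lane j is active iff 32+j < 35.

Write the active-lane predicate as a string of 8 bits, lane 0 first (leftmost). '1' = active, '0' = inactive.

lane count: 128 div 16 = 8
p0[j] = (32+j < 35); true for j=0..2 → 3 lanes set
bits (lane 0 leftmost): 11100000

predicate = 11100000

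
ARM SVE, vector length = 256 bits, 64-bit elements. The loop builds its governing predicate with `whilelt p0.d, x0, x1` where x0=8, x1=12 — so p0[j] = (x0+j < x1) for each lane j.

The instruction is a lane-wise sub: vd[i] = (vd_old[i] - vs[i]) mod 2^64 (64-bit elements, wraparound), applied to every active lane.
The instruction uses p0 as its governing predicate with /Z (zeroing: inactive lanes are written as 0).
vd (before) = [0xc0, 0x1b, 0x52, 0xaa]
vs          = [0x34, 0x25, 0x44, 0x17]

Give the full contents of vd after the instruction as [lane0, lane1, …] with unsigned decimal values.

vd = [140, 18446744073709551606, 14, 147]

lane count: 256 div 64 = 4
whilelt: lane j active iff 8+j < 12 → j < 4 → 4 active
  i=0: sub(0xc0,0x34) → 140
  i=1: sub(0x1b,0x25) → 18446744073709551606
  i=2: sub(0x52,0x44) → 14
  i=3: sub(0xaa,0x17) → 147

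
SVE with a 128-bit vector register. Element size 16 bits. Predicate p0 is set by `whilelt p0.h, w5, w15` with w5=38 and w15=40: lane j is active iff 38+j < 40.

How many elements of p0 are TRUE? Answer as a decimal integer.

register lanes = 128/16 = 8
whilelt: lane j active iff 38+j < 40 → j < 2 → 2 active

vl = 2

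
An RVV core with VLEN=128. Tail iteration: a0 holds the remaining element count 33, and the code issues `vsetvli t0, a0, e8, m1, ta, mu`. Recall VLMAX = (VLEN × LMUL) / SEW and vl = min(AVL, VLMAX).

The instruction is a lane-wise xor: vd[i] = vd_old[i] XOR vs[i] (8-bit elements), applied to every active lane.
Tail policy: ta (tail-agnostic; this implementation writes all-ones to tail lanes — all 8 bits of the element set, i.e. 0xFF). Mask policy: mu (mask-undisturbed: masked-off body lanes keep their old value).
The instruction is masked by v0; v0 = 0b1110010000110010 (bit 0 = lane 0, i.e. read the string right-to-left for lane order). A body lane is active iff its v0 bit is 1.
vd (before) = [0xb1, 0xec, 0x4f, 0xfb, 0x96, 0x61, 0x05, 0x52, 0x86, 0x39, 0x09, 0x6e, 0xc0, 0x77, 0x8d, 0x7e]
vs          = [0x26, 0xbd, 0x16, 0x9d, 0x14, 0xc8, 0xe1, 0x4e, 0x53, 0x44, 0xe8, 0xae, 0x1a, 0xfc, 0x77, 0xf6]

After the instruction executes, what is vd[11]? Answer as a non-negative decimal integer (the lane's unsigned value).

VLMAX = (128 × 1) / 8 = 16 lanes
vl = min(AVL, VLMAX) = min(33, 16) = 16
[0] mask-off/keep = 0xb1
[1] xor(0xec,0xbd) = 0x51
[2] mask-off/keep = 0x4f
[3] mask-off/keep = 0xfb
[4] xor(0x96,0x14) = 0x82
[5] xor(0x61,0xc8) = 0xa9
[6] mask-off/keep = 0x05
[7] mask-off/keep = 0x52
[8] mask-off/keep = 0x86
[9] mask-off/keep = 0x39
[10] xor(0x09,0xe8) = 0xe1
[11] mask-off/keep = 0x6e
[12] mask-off/keep = 0xc0
[13] xor(0x77,0xfc) = 0x8b
[14] xor(0x8d,0x77) = 0xfa
[15] xor(0x7e,0xf6) = 0x88

vd[11] = 110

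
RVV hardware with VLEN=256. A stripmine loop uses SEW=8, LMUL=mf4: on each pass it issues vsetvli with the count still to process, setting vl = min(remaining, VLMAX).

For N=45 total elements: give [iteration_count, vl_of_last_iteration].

[iterations, last_vl] = [6, 5]

VLMAX = (256 × 1/4) / 8 = 8 lanes
45 elements at 8/iter → 6 passes, remainder 5 on the last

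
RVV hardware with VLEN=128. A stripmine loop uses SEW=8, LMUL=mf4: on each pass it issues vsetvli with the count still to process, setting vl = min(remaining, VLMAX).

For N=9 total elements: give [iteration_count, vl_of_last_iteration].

[iterations, last_vl] = [3, 1]

VLMAX = VLEN×LMUL/SEW = 128×1/4/8 = 4
9 elements at 4/iter → 3 passes, remainder 1 on the last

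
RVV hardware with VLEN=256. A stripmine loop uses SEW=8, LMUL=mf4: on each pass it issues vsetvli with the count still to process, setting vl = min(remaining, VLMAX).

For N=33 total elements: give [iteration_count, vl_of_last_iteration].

lanes per group: 256·1/4/8 = 8
N=33: ⌈33/8⌉ = 5 iters; last vl = 33 − 4×8 = 1

[iterations, last_vl] = [5, 1]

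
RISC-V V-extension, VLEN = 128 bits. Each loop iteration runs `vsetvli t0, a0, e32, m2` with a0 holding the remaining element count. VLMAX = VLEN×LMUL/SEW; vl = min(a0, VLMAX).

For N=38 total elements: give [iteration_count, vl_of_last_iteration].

lanes per group: 128·2/32 = 8
iterations = ceil(38/8) = 5; final-pass vl = 6

[iterations, last_vl] = [5, 6]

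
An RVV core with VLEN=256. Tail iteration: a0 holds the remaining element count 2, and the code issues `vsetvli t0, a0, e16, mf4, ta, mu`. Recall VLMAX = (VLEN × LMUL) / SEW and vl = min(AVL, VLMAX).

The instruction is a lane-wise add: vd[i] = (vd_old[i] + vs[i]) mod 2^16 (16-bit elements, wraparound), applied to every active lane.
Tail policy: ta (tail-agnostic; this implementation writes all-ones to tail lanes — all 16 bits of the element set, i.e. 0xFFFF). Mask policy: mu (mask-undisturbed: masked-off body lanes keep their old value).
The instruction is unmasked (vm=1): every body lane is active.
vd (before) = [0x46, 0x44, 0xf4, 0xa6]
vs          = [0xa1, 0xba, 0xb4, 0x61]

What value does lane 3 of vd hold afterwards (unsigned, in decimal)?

vd[3] = 65535

VLMAX = VLEN×LMUL/SEW = 256×1/4/16 = 4
AVL=2 ≤ VLMAX=4, so vl = 2
[0] add(0x46,0xa1) = 0xe7
[1] add(0x44,0xba) = 0xfe
[2] tail/ones = 0xffff
[3] tail/ones = 0xffff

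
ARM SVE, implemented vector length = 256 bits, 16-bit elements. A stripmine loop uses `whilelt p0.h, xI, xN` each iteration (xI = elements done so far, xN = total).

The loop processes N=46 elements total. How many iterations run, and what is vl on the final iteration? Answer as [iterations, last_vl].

lane count: 256 div 16 = 16
N=46: ⌈46/16⌉ = 3 iters; last vl = 46 − 2×16 = 14

[iterations, last_vl] = [3, 14]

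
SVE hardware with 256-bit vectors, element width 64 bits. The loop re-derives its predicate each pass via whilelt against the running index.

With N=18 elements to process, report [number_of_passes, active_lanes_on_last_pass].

[iterations, last_vl] = [5, 2]

lane count: 256 div 64 = 4
iterations = ceil(18/4) = 5; final-pass vl = 2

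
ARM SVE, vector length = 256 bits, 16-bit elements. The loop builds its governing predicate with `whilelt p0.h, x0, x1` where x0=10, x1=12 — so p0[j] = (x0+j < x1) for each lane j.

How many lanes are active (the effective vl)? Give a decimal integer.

register lanes = 256/16 = 16
whilelt: lane j active iff 10+j < 12 → j < 2 → 2 active

vl = 2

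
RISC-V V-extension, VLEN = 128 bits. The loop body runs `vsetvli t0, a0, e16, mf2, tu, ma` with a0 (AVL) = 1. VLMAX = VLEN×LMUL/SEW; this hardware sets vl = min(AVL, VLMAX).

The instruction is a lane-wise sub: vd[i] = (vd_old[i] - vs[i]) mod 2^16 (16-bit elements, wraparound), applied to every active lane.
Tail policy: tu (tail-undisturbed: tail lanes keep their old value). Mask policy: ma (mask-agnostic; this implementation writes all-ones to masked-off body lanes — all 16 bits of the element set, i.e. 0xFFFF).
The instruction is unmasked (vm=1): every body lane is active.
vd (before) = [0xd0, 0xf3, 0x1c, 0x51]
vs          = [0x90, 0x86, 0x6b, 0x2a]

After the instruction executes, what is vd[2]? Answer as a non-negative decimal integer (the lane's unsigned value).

lanes per group: 128·1/2/16 = 4
vl = min(AVL, VLMAX) = min(1, 4) = 1
  i=0: sub(0xd0,0x90) → 64
  i=1: tail/keep → 243
  i=2: tail/keep → 28
  i=3: tail/keep → 81

vd[2] = 28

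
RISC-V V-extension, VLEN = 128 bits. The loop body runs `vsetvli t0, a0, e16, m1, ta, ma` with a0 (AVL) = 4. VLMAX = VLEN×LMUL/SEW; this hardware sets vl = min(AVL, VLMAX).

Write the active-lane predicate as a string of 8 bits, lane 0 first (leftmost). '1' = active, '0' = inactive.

VLMAX = VLEN×LMUL/SEW = 128×1/16 = 8
vl ← min(4, 8) = 4
bits (lane 0 leftmost): 11110000

predicate = 11110000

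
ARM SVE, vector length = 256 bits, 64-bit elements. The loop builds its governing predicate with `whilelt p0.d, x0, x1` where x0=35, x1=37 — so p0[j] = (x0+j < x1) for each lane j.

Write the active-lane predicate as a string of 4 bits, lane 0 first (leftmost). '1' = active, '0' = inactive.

256-bit reg / 64-bit elem → 4 lanes
whilelt: lane j active iff 35+j < 37 → j < 2 → 2 active
bits (lane 0 leftmost): 1100

predicate = 1100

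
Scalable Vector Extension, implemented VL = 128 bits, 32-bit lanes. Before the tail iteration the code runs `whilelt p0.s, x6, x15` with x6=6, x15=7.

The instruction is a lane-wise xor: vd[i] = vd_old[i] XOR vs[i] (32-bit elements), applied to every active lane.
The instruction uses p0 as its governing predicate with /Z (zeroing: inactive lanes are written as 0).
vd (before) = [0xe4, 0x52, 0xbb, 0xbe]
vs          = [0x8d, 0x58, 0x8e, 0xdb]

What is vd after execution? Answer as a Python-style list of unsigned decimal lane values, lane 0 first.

lane count: 128 div 32 = 4
active while 6+j < 7, i.e. j ∈ [0,1) capped at 4 ⇒ 1
vd[0] xor(0xe4,0x8d) -> 0x69
vd[1] tail/zero -> 0x00
vd[2] tail/zero -> 0x00
vd[3] tail/zero -> 0x00

vd = [105, 0, 0, 0]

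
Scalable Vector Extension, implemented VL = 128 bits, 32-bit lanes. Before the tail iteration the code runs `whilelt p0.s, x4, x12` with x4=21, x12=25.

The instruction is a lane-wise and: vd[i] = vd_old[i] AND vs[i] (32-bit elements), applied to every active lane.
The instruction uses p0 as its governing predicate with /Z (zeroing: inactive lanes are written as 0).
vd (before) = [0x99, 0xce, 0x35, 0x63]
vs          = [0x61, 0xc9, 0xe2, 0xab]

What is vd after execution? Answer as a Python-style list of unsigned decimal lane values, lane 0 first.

lane count: 128 div 32 = 4
p0[j] = (21+j < 25); true for j=0..3 → 4 lanes set
[0] and(0x99,0x61) = 0x01
[1] and(0xce,0xc9) = 0xc8
[2] and(0x35,0xe2) = 0x20
[3] and(0x63,0xab) = 0x23

vd = [1, 200, 32, 35]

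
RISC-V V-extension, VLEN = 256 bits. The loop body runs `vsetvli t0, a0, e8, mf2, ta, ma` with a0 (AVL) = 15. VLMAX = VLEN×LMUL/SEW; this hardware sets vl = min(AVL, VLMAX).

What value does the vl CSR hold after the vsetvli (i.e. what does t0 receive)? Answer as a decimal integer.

lanes per group: 256·1/2/8 = 16
vl = min(AVL, VLMAX) = min(15, 16) = 15

vl = 15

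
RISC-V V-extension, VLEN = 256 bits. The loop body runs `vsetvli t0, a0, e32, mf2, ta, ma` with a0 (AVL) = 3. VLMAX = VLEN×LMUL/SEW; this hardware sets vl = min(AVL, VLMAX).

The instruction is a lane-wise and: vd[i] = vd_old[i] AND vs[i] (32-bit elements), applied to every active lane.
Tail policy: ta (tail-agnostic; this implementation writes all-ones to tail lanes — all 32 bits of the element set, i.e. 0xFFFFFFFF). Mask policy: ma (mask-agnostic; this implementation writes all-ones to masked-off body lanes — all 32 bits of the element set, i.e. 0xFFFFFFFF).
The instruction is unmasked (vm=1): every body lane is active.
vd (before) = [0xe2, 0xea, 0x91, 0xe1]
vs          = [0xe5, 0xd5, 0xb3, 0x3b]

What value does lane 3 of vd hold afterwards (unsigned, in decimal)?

vd[3] = 4294967295

VLMAX = (256 × 1/2) / 32 = 4 lanes
vl ← min(3, 4) = 3
lane  0: and(0xe2,0xe5) ⇒ 0xe0
lane  1: and(0xea,0xd5) ⇒ 0xc0
lane  2: and(0x91,0xb3) ⇒ 0x91
lane  3: tail/ones ⇒ 0xffffffff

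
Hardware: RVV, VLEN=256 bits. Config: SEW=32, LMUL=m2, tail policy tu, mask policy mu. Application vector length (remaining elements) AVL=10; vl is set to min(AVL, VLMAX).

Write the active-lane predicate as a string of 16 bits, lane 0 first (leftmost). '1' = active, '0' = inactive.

predicate = 1111111111000000

VLMAX = (256 × 2) / 32 = 16 lanes
vl ← min(10, 16) = 10
bits (lane 0 leftmost): 1111111111000000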